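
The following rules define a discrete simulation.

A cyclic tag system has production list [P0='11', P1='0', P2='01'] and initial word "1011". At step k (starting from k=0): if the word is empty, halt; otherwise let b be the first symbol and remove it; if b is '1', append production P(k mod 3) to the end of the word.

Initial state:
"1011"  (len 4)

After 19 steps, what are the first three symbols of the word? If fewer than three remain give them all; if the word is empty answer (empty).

111

0) "1011"  (len 4)
1) "01111"  (len 5)
2) "1111"  (len 4)
3) "11101"  (len 5)
4) "110111"  (len 6)
5) "101110"  (len 6)
6) "0111001"  (len 7)
7) "111001"  (len 6)
8) "110010"  (len 6)
9) "1001001"  (len 7)
10) "00100111"  (len 8)
11) "0100111"  (len 7)
12) "100111"  (len 6)
13) "0011111"  (len 7)
14) "011111"  (len 6)
15) "11111"  (len 5)
16) "111111"  (len 6)
17) "111110"  (len 6)
18) "1111001"  (len 7)
19) "11100111"  (len 8)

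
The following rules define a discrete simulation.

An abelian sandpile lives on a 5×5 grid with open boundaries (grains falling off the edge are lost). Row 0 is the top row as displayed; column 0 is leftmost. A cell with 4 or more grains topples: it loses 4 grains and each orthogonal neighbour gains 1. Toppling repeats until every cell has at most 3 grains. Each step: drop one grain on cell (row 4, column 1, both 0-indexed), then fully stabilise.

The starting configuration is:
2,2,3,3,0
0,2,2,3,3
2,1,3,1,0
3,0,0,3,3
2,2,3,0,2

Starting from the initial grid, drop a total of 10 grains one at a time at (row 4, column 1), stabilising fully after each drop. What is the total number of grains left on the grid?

48

0) 2,2,3,3,0
0,2,2,3,3
2,1,3,1,0
3,0,0,3,3
2,2,3,0,2
1) 2,2,3,3,0
0,2,2,3,3
2,1,3,1,0
3,0,0,3,3
2,3,3,0,2
2) 2,2,3,3,0
0,2,2,3,3
2,1,3,1,0
3,1,1,3,3
3,1,0,1,2
3) 2,2,3,3,0
0,2,2,3,3
2,1,3,1,0
3,1,1,3,3
3,2,0,1,2
4) 2,2,3,3,0
0,2,2,3,3
2,1,3,1,0
3,1,1,3,3
3,3,0,1,2
5) 2,2,3,3,0
0,2,2,3,3
3,1,3,1,0
0,3,1,3,3
1,1,1,1,2
6) 2,2,3,3,0
0,2,2,3,3
3,1,3,1,0
0,3,1,3,3
1,2,1,1,2
7) 2,2,3,3,0
0,2,2,3,3
3,1,3,1,0
0,3,1,3,3
1,3,1,1,2
8) 2,2,3,3,0
0,2,2,3,3
3,2,3,1,0
1,0,2,3,3
2,1,2,1,2
9) 2,2,3,3,0
0,2,2,3,3
3,2,3,1,0
1,0,2,3,3
2,2,2,1,2
10) 2,2,3,3,0
0,2,2,3,3
3,2,3,1,0
1,0,2,3,3
2,3,2,1,2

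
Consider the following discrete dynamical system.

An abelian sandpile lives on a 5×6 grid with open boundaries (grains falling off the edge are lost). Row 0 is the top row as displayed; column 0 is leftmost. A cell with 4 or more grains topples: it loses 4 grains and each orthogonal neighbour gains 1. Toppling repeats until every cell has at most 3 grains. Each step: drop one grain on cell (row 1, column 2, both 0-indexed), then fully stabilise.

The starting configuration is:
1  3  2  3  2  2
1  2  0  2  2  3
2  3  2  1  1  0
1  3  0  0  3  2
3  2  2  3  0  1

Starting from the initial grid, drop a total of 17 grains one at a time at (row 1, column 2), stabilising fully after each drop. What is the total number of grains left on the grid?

54

step 0: 1  3  2  3  2  2
1  2  0  2  2  3
2  3  2  1  1  0
1  3  0  0  3  2
3  2  2  3  0  1
step 1: 1  3  2  3  2  2
1  2  1  2  2  3
2  3  2  1  1  0
1  3  0  0  3  2
3  2  2  3  0  1
step 2: 1  3  2  3  2  2
1  2  2  2  2  3
2  3  2  1  1  0
1  3  0  0  3  2
3  2  2  3  0  1
step 3: 1  3  2  3  2  2
1  2  3  2  2  3
2  3  2  1  1  0
1  3  0  0  3  2
3  2  2  3  0  1
step 4: 1  3  3  3  2  2
1  3  0  3  2  3
2  3  3  1  1  0
1  3  0  0  3  2
3  2  2  3  0  1
step 5: 1  3  3  3  2  2
1  3  1  3  2  3
2  3  3  1  1  0
1  3  0  0  3  2
3  2  2  3  0  1
step 6: 1  3  3  3  2  2
1  3  2  3  2  3
2  3  3  1  1  0
1  3  0  0  3  2
3  2  2  3  0  1
step 7: 1  3  3  3  2  2
1  3  3  3  2  3
2  3  3  1  1  0
1  3  0  0  3  2
3  2  2  3  0  1
step 8: 2  1  3  1  3  2
2  3  0  2  3  3
3  2  2  3  1  0
2  0  2  0  3  2
3  3  2  3  0  1
step 9: 2  1  3  1  3  2
2  3  1  2  3  3
3  2  2  3  1  0
2  0  2  0  3  2
3  3  2  3  0  1
step 10: 2  1  3  1  3  2
2  3  2  2  3  3
3  2  2  3  1  0
2  0  2  0  3  2
3  3  2  3  0  1
step 11: 2  1  3  1  3  2
2  3  3  2  3  3
3  2  2  3  1  0
2  0  2  0  3  2
3  3  2  3  0  1
step 12: 2  3  0  2  3  2
3  0  2  3  3  3
3  3  3  3  1  0
2  0  2  0  3  2
3  3  2  3  0  1
step 13: 2  3  0  2  3  2
3  0  3  3  3  3
3  3  3  3  1  0
2  0  2  0  3  2
3  3  2  3  0  1
step 14: 3  3  2  0  2  0
0  3  2  3  2  1
1  1  2  1  3  1
3  1  3  1  3  2
3  3  2  3  0  1
step 15: 3  3  2  0  2  0
0  3  3  3  2  1
1  1  2  1  3  1
3  1  3  1  3  2
3  3  2  3  0  1
step 16: 0  2  0  2  2  0
2  1  3  0  3  1
1  2  3  2  3  1
3  1  3  1  3  2
3  3  2  3  0  1
step 17: 0  2  1  2  2  0
2  2  1  1  3  1
1  3  1  3  3  1
3  2  0  2  3  2
3  3  3  3  0  1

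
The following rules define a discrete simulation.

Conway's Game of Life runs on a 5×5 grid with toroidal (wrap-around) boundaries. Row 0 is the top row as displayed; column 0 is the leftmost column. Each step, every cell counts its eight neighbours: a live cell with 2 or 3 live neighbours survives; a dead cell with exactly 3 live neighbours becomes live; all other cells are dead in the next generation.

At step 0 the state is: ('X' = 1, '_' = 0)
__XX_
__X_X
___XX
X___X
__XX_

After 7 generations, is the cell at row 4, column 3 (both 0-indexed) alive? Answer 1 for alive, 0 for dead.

1

t=0: __XX_
__X_X
___XX
X___X
__XX_
t=1: _X__X
__X_X
_____
X_X__
_XX__
t=2: _X___
X__X_
_X_X_
__X__
__XX_
t=3: _X_XX
XX__X
_X_XX
_X___
_XXX_
t=4: _____
_X___
_X_XX
_X__X
_X_XX
t=5: X_X__
X_X__
_X_XX
_X___
__XXX
t=6: X_X__
X_X__
_X_XX
_X___
X_XXX
t=7: X_X__
X_X__
_X_XX
_X___
X_XXX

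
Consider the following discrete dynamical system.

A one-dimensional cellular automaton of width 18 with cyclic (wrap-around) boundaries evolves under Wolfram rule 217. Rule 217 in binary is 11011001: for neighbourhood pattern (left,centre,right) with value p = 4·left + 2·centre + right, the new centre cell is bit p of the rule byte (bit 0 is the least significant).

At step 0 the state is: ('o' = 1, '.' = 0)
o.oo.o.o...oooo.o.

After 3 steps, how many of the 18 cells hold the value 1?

t=0: o.oo.o.o...oooo.o.
t=1: ..oo....oo.oooo...
t=2: o.ooooo.oo.ooooooo
t=3: o.ooooo.oo.ooooooo

15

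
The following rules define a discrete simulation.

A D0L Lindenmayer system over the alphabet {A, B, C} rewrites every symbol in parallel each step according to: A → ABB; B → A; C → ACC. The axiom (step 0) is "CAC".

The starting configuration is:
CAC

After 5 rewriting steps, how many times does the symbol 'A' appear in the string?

[0] CAC
[1] ACCABBACC
[2] ABBACCACCABBAAABBACCACC
[3] ABBAAABBACCACCABBACCACCABBAAABBABBABBAAABBACCACCABBACCACC
[4] ABBAAABBABBABBAAABBACCACCABBACCACCABBAAABBACCACCABBACCACCA…AABBAAABBABBABBAAABBACCACCABBACCACCABBAAABBACCACCABBACCACC  (len 135)
[5] ABBAAABBABBABBAAABBAAABBAAABBABBABBAAABBACCACCABBACCACCABB…CABBAAABBABBABBAAABBACCACCABBACCACCABBAAABBACCACCABBACCACC  (len 313)

135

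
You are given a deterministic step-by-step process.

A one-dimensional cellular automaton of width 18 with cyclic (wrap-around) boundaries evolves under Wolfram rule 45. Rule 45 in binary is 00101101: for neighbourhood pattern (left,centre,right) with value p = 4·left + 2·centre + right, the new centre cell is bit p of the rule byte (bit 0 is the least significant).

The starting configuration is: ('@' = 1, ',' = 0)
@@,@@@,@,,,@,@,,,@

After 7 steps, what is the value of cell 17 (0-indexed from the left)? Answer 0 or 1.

0) @@,@@@,@,,,@,@,,,@
1) ,,@@,,@@,@,@@@,@,@
2) ,,@,,,@,@@@@,,@@@@
3) ,,@,@,@@@,,,,,@,,,
4) @,@@@@@,,,@@@,@,@@
5) ,@@,,,,,@,@,,@@@@,
6) ,@,,@@@,@@@,,@,,,,
7) ,@,,@,,@@,,,,@,@@@

1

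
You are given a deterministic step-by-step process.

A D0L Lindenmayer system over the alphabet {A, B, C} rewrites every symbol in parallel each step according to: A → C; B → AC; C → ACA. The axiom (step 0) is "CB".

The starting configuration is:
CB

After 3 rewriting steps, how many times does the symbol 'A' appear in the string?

step 0: CB
step 1: ACAAC
step 2: CACACCACA
step 3: ACACACACACAACACACAC

10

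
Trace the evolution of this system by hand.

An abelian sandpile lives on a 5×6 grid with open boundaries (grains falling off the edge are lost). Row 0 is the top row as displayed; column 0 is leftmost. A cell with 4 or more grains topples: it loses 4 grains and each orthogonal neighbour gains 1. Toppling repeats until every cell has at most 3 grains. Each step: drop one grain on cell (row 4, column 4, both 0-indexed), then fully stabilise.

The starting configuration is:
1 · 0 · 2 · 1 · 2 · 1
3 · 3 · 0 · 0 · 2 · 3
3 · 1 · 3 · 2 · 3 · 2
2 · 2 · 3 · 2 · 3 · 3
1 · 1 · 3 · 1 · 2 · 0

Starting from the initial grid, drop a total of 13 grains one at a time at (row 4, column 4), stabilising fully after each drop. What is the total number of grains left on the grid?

57

[0] 1 · 0 · 2 · 1 · 2 · 1
3 · 3 · 0 · 0 · 2 · 3
3 · 1 · 3 · 2 · 3 · 2
2 · 2 · 3 · 2 · 3 · 3
1 · 1 · 3 · 1 · 2 · 0
[1] 1 · 0 · 2 · 1 · 2 · 1
3 · 3 · 0 · 0 · 2 · 3
3 · 1 · 3 · 2 · 3 · 2
2 · 2 · 3 · 2 · 3 · 3
1 · 1 · 3 · 1 · 3 · 0
[2] 1 · 0 · 2 · 1 · 3 · 2
3 · 3 · 0 · 1 · 0 · 1
3 · 1 · 3 · 3 · 2 · 1
2 · 2 · 3 · 3 · 2 · 1
1 · 1 · 3 · 2 · 1 · 2
[3] 1 · 0 · 2 · 1 · 3 · 2
3 · 3 · 0 · 1 · 0 · 1
3 · 1 · 3 · 3 · 2 · 1
2 · 2 · 3 · 3 · 2 · 1
1 · 1 · 3 · 2 · 2 · 2
[4] 1 · 0 · 2 · 1 · 3 · 2
3 · 3 · 0 · 1 · 0 · 1
3 · 1 · 3 · 3 · 2 · 1
2 · 2 · 3 · 3 · 2 · 1
1 · 1 · 3 · 2 · 3 · 2
[5] 1 · 0 · 2 · 1 · 3 · 2
3 · 3 · 0 · 1 · 0 · 1
3 · 1 · 3 · 3 · 2 · 1
2 · 2 · 3 · 3 · 3 · 1
1 · 1 · 3 · 3 · 0 · 3
[6] 1 · 0 · 2 · 1 · 3 · 2
3 · 3 · 0 · 1 · 0 · 1
3 · 1 · 3 · 3 · 2 · 1
2 · 2 · 3 · 3 · 3 · 1
1 · 1 · 3 · 3 · 1 · 3
[7] 1 · 0 · 2 · 1 · 3 · 2
3 · 3 · 0 · 1 · 0 · 1
3 · 1 · 3 · 3 · 2 · 1
2 · 2 · 3 · 3 · 3 · 1
1 · 1 · 3 · 3 · 2 · 3
[8] 1 · 0 · 2 · 1 · 3 · 2
3 · 3 · 0 · 1 · 0 · 1
3 · 1 · 3 · 3 · 2 · 1
2 · 2 · 3 · 3 · 3 · 1
1 · 1 · 3 · 3 · 3 · 3
[9] 1 · 0 · 2 · 1 · 3 · 2
3 · 3 · 1 · 2 · 1 · 1
3 · 2 · 1 · 2 · 0 · 2
2 · 3 · 2 · 3 · 2 · 3
1 · 2 · 1 · 2 · 3 · 0
[10] 1 · 0 · 2 · 1 · 3 · 2
3 · 3 · 1 · 2 · 1 · 1
3 · 2 · 1 · 2 · 0 · 2
2 · 3 · 2 · 3 · 3 · 3
1 · 2 · 1 · 3 · 0 · 1
[11] 1 · 0 · 2 · 1 · 3 · 2
3 · 3 · 1 · 2 · 1 · 1
3 · 2 · 1 · 2 · 0 · 2
2 · 3 · 2 · 3 · 3 · 3
1 · 2 · 1 · 3 · 1 · 1
[12] 1 · 0 · 2 · 1 · 3 · 2
3 · 3 · 1 · 2 · 1 · 1
3 · 2 · 1 · 2 · 0 · 2
2 · 3 · 2 · 3 · 3 · 3
1 · 2 · 1 · 3 · 2 · 1
[13] 1 · 0 · 2 · 1 · 3 · 2
3 · 3 · 1 · 2 · 1 · 1
3 · 2 · 1 · 2 · 0 · 2
2 · 3 · 2 · 3 · 3 · 3
1 · 2 · 1 · 3 · 3 · 1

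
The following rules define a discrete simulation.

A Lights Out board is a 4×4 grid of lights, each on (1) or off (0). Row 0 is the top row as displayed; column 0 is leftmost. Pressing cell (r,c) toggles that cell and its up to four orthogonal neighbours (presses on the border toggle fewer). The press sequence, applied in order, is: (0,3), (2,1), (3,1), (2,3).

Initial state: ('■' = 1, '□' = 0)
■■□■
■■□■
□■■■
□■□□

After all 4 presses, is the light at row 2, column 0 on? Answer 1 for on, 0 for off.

1

step 0: ■■□■
■■□■
□■■■
□■□□
step 1: ■■■□
■■□□
□■■■
□■□□
step 2: ■■■□
■□□□
■□□■
□□□□
step 3: ■■■□
■□□□
■■□■
■■■□
step 4: ■■■□
■□□■
■■■□
■■■■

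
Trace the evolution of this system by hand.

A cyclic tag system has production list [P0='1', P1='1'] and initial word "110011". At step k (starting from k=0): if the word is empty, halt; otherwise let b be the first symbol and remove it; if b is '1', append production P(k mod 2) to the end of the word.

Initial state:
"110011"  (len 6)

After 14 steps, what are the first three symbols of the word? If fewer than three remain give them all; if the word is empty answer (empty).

111

0) "110011"  (len 6)
1) "100111"  (len 6)
2) "001111"  (len 6)
3) "01111"  (len 5)
4) "1111"  (len 4)
5) "1111"  (len 4)
6) "1111"  (len 4)
7) "1111"  (len 4)
8) "1111"  (len 4)
9) "1111"  (len 4)
10) "1111"  (len 4)
11) "1111"  (len 4)
12) "1111"  (len 4)
13) "1111"  (len 4)
14) "1111"  (len 4)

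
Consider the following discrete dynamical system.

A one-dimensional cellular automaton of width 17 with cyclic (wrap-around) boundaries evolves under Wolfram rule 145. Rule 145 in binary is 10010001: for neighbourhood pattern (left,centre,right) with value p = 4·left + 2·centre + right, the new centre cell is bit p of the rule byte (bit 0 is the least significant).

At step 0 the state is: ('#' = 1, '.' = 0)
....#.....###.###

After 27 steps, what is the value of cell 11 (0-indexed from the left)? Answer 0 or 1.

gen 0: ....#.....###.###
gen 1: ###..####..#...#.
gen 2: .#.#..##.#..##...
gen 3: ....#.....#...###
gen 4: ###..####..##..#.
gen 5: .#.#..##.#...#...
gen 6: ....#.....##..###
gen 7: ###..####...#..#.
gen 8: .#.#..##.##..#...
gen 9: ....#......#..###
gen 10: ###..#####..#..#.
gen 11: .#.#..###.#..#...
gen 12: ....#..#...#..###
gen 13: ###..#..##..#..#.
gen 14: .#.#..#...#..#...
gen 15: ....#..##..#..###
gen 16: ###..#...#..#..#.
gen 17: .#.#..##..#..#...
gen 18: ....#...#..#..###
gen 19: ###..##..#..#..#.
gen 20: .#.#...#..#..#...
gen 21: ....##..#..#..###
gen 22: ###...#..#..#..#.
gen 23: .#.##..#..#..#...
gen 24: .....#..#..#..###
gen 25: ####..#..#..#..#.
gen 26: .##.#..#..#..#...
gen 27: .....#..#..#..###

1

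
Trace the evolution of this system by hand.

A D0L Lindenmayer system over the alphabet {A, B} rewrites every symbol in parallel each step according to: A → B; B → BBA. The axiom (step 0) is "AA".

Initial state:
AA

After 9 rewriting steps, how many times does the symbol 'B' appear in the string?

gen 0: AA
gen 1: BB
gen 2: BBABBA
gen 3: BBABBABBBABBAB
gen 4: BBABBABBBABBABBBABBABBABBBABBABBBA
gen 5: BBABBABBBABBABBBABBABBABBBABBABBBABBABBABBBABBABBBABBABBBABBABBABBBABBABBBABBABBAB
gen 6: BBABBABBBABBABBBABBABBABBBABBABBBABBABBABBBABBABBBABBABBBA…BBABBABBBABBABBBABBABBABBBABBABBBABBABBABBBABBABBBABBABBBA  (len 198)
gen 7: BBABBABBBABBABBBABBABBABBBABBABBBABBABBABBBABBABBBABBABBBA…BBABBABBBABBABBBABBABBABBBABBABBBABBABBABBBABBABBBABBABBAB  (len 478)
gen 8: BBABBABBBABBABBBABBABBABBBABBABBBABBABBABBBABBABBBABBABBBA…BBABBABBBABBABBBABBABBABBBABBABBBABBABBABBBABBABBBABBABBBA  (len 1154)
gen 9: BBABBABBBABBABBBABBABBABBBABBABBBABBABBABBBABBABBBABBABBBA…BBABBABBBABBABBBABBABBABBBABBABBBABBABBABBBABBABBBABBABBAB  (len 2786)

1970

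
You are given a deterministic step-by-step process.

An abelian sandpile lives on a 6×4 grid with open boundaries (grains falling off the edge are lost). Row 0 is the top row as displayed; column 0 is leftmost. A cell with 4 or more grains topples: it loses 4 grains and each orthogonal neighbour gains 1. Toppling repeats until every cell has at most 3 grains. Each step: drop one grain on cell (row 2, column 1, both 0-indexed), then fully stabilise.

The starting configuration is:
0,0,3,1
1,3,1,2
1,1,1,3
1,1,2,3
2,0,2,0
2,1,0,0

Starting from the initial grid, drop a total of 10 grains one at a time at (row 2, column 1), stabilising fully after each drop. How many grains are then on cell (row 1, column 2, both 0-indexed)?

0) 0,0,3,1
1,3,1,2
1,1,1,3
1,1,2,3
2,0,2,0
2,1,0,0
1) 0,0,3,1
1,3,1,2
1,2,1,3
1,1,2,3
2,0,2,0
2,1,0,0
2) 0,0,3,1
1,3,1,2
1,3,1,3
1,1,2,3
2,0,2,0
2,1,0,0
3) 0,1,3,1
2,0,2,2
2,1,2,3
1,2,2,3
2,0,2,0
2,1,0,0
4) 0,1,3,1
2,0,2,2
2,2,2,3
1,2,2,3
2,0,2,0
2,1,0,0
5) 0,1,3,1
2,0,2,2
2,3,2,3
1,2,2,3
2,0,2,0
2,1,0,0
6) 0,1,3,1
2,1,2,2
3,0,3,3
1,3,2,3
2,0,2,0
2,1,0,0
7) 0,1,3,1
2,1,2,2
3,1,3,3
1,3,2,3
2,0,2,0
2,1,0,0
8) 0,1,3,1
2,1,2,2
3,2,3,3
1,3,2,3
2,0,2,0
2,1,0,0
9) 0,1,3,1
2,1,2,2
3,3,3,3
1,3,2,3
2,0,2,0
2,1,0,0
10) 0,1,3,1
3,2,3,3
0,3,2,1
3,1,1,1
2,1,3,1
2,1,0,0

3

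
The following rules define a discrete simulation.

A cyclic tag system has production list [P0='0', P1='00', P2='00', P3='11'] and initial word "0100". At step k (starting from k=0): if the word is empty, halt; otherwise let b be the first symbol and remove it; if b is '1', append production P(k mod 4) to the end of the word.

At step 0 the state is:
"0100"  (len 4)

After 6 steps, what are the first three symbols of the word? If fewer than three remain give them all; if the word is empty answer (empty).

t=0: "0100"  (len 4)
t=1: "100"  (len 3)
t=2: "0000"  (len 4)
t=3: "000"  (len 3)
t=4: "00"  (len 2)
t=5: "0"  (len 1)
t=6: (halted — word empty)

(empty)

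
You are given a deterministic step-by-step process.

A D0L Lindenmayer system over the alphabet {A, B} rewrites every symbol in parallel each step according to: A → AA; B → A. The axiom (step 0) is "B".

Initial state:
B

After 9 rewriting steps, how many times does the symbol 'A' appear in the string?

0) B
1) A
2) AA
3) AAAA
4) AAAAAAAA
5) AAAAAAAAAAAAAAAA
6) AAAAAAAAAAAAAAAAAAAAAAAAAAAAAAAA
7) AAAAAAAAAAAAAAAAAAAAAAAAAAAAAAAAAAAAAAAAAAAAAAAAAAAAAAAAAAAAAAAA
8) AAAAAAAAAAAAAAAAAAAAAAAAAAAAAAAAAAAAAAAAAAAAAAAAAAAAAAAAAA…AAAAAAAAAAAAAAAAAAAAAAAAAAAAAAAAAAAAAAAAAAAAAAAAAAAAAAAAAA  (len 128)
9) AAAAAAAAAAAAAAAAAAAAAAAAAAAAAAAAAAAAAAAAAAAAAAAAAAAAAAAAAA…AAAAAAAAAAAAAAAAAAAAAAAAAAAAAAAAAAAAAAAAAAAAAAAAAAAAAAAAAA  (len 256)

256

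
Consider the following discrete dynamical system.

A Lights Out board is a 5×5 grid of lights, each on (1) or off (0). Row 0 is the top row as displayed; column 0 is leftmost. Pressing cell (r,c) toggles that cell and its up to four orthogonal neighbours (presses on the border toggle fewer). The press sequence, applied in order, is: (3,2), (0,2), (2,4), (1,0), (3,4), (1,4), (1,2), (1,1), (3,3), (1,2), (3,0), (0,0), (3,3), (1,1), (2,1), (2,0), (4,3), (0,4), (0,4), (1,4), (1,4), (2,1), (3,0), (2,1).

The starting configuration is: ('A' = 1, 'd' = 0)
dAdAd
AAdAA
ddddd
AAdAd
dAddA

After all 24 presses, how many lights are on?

gen 0: dAdAd
AAdAA
ddddd
AAdAd
dAddA
gen 1: dAdAd
AAdAA
ddAdd
AdAdd
dAAdA
gen 2: ddAdd
AAAAA
ddAdd
AdAdd
dAAdA
gen 3: ddAdd
AAAAd
ddAAA
AdAdA
dAAdA
gen 4: AdAdd
ddAAd
AdAAA
AdAdA
dAAdA
gen 5: AdAdd
ddAAd
AdAAd
AdAAd
dAAdd
gen 6: AdAdA
ddAdA
AdAAA
AdAAd
dAAdd
gen 7: AdddA
dAdAA
AddAA
AdAAd
dAAdd
gen 8: AAddA
AdAAA
AAdAA
AdAAd
dAAdd
gen 9: AAddA
AdAAA
AAddA
AdddA
dAAAd
gen 10: AAAdA
AAddA
AAAdA
AdddA
dAAAd
gen 11: AAAdA
AAddA
dAAdA
dAddA
AAAAd
gen 12: ddAdA
dAddA
dAAdA
dAddA
AAAAd
gen 13: ddAdA
dAddA
dAAAA
dAAAd
AAAdd
gen 14: dAAdA
AdAdA
ddAAA
dAAAd
AAAdd
gen 15: dAAdA
AAAdA
AAdAA
ddAAd
AAAdd
gen 16: dAAdA
dAAdA
dddAA
AdAAd
AAAdd
gen 17: dAAdA
dAAdA
dddAA
AdAdd
AAdAA
gen 18: dAAAd
dAAdd
dddAA
AdAdd
AAdAA
gen 19: dAAdA
dAAdA
dddAA
AdAdd
AAdAA
gen 20: dAAdd
dAAAd
dddAd
AdAdd
AAdAA
gen 21: dAAdA
dAAdA
dddAA
AdAdd
AAdAA
gen 22: dAAdA
ddAdA
AAAAA
AAAdd
AAdAA
gen 23: dAAdA
ddAdA
dAAAA
ddAdd
dAdAA
gen 24: dAAdA
dAAdA
AddAA
dAAdd
dAdAA

14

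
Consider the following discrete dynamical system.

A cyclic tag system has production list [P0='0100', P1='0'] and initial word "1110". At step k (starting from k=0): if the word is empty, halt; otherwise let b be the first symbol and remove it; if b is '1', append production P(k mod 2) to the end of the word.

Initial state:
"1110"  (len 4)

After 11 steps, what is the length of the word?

7

t=0: "1110"  (len 4)
t=1: "1100100"  (len 7)
t=2: "1001000"  (len 7)
t=3: "0010000100"  (len 10)
t=4: "010000100"  (len 9)
t=5: "10000100"  (len 8)
t=6: "00001000"  (len 8)
t=7: "0001000"  (len 7)
t=8: "001000"  (len 6)
t=9: "01000"  (len 5)
t=10: "1000"  (len 4)
t=11: "0000100"  (len 7)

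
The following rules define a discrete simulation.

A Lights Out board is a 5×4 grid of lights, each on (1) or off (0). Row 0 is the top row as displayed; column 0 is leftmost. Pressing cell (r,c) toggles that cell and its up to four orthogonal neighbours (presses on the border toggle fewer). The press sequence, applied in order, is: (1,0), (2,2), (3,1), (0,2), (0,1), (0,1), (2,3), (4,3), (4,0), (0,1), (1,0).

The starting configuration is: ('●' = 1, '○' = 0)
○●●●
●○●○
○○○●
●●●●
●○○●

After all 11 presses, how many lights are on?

t=0: ○●●●
●○●○
○○○●
●●●●
●○○●
t=1: ●●●●
○●●○
●○○●
●●●●
●○○●
t=2: ●●●●
○●○○
●●●○
●●○●
●○○●
t=3: ●●●●
○●○○
●○●○
○○●●
●●○●
t=4: ●○○○
○●●○
●○●○
○○●●
●●○●
t=5: ○●●○
○○●○
●○●○
○○●●
●●○●
t=6: ●○○○
○●●○
●○●○
○○●●
●●○●
t=7: ●○○○
○●●●
●○○●
○○●○
●●○●
t=8: ●○○○
○●●●
●○○●
○○●●
●●●○
t=9: ●○○○
○●●●
●○○●
●○●●
○○●○
t=10: ○●●○
○○●●
●○○●
●○●●
○○●○
t=11: ●●●○
●●●●
○○○●
●○●●
○○●○

12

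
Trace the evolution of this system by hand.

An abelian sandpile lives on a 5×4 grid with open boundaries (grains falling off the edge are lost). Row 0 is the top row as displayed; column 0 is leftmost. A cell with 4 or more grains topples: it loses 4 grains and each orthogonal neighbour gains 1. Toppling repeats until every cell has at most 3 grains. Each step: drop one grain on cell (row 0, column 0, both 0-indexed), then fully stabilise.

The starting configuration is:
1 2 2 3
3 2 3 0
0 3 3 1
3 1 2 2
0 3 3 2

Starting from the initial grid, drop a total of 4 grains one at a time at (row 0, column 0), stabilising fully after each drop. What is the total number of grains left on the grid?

40

step 0: 1 2 2 3
3 2 3 0
0 3 3 1
3 1 2 2
0 3 3 2
step 1: 2 2 2 3
3 2 3 0
0 3 3 1
3 1 2 2
0 3 3 2
step 2: 3 2 2 3
3 2 3 0
0 3 3 1
3 1 2 2
0 3 3 2
step 3: 1 3 2 3
0 3 3 0
1 3 3 1
3 1 2 2
0 3 3 2
step 4: 2 3 2 3
0 3 3 0
1 3 3 1
3 1 2 2
0 3 3 2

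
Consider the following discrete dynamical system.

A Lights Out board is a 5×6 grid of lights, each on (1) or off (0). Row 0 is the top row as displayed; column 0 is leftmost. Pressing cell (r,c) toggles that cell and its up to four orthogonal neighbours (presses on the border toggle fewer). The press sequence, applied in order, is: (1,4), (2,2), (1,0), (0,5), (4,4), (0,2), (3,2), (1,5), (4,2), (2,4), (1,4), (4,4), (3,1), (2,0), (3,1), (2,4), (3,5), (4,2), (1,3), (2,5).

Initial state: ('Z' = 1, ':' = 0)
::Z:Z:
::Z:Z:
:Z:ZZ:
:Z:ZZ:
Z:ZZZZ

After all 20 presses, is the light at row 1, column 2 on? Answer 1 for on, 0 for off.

[0] ::Z:Z:
::Z:Z:
:Z:ZZ:
:Z:ZZ:
Z:ZZZZ
[1] ::Z:::
::ZZ:Z
:Z:Z::
:Z:ZZ:
Z:ZZZZ
[2] ::Z:::
:::Z:Z
::Z:::
:ZZZZ:
Z:ZZZZ
[3] Z:Z:::
ZZ:Z:Z
Z:Z:::
:ZZZZ:
Z:ZZZZ
[4] Z:Z:ZZ
ZZ:Z::
Z:Z:::
:ZZZZ:
Z:ZZZZ
[5] Z:Z:ZZ
ZZ:Z::
Z:Z:::
:ZZZ::
Z:Z:::
[6] ZZ:ZZZ
ZZZZ::
Z:Z:::
:ZZZ::
Z:Z:::
[7] ZZ:ZZZ
ZZZZ::
Z:::::
::::::
Z:::::
[8] ZZ:ZZ:
ZZZZZZ
Z::::Z
::::::
Z:::::
[9] ZZ:ZZ:
ZZZZZZ
Z::::Z
::Z:::
ZZZZ::
[10] ZZ:ZZ:
ZZZZ:Z
Z::ZZ:
::Z:Z:
ZZZZ::
[11] ZZ:Z::
ZZZ:Z:
Z::Z::
::Z:Z:
ZZZZ::
[12] ZZ:Z::
ZZZ:Z:
Z::Z::
::Z:::
ZZZ:ZZ
[13] ZZ:Z::
ZZZ:Z:
ZZ:Z::
ZZ::::
Z:Z:ZZ
[14] ZZ:Z::
:ZZ:Z:
:::Z::
:Z::::
Z:Z:ZZ
[15] ZZ:Z::
:ZZ:Z:
:Z:Z::
Z:Z:::
ZZZ:ZZ
[16] ZZ:Z::
:ZZ:::
:Z::ZZ
Z:Z:Z:
ZZZ:ZZ
[17] ZZ:Z::
:ZZ:::
:Z::Z:
Z:Z::Z
ZZZ:Z:
[18] ZZ:Z::
:ZZ:::
:Z::Z:
Z::::Z
Z::ZZ:
[19] ZZ::::
:Z:ZZ:
:Z:ZZ:
Z::::Z
Z::ZZ:
[20] ZZ::::
:Z:ZZZ
:Z:Z:Z
Z:::::
Z::ZZ:

0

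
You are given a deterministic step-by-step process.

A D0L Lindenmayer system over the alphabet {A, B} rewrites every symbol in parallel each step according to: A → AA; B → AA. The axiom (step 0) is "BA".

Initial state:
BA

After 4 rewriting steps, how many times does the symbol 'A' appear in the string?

t=0: BA
t=1: AAAA
t=2: AAAAAAAA
t=3: AAAAAAAAAAAAAAAA
t=4: AAAAAAAAAAAAAAAAAAAAAAAAAAAAAAAA

32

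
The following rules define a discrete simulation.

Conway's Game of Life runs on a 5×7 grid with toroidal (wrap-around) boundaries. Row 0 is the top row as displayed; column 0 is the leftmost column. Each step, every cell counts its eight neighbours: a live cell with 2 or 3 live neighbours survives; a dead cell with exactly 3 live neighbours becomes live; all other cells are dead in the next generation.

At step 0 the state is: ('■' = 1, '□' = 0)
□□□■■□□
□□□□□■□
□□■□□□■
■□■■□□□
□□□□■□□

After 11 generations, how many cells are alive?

step 0: □□□■■□□
□□□□□■□
□□■□□□■
■□■■□□□
□□□□■□□
step 1: □□□■■■□
□□□■■■□
□■■■□□■
□■■■□□□
□□■□■□□
step 2: □□■□□□□
□□□□□□■
■■□□□■□
■□□□■□□
□■□□□■□
step 3: □□□□□□□
■■□□□□■
■■□□□■□
■□□□■■□
□■□□□□□
step 4: □■□□□□□
□■□□□□■
□□□□■■□
■□□□■■□
□□□□□□□
step 5: ■□□□□□□
■□□□□■□
■□□□■□□
□□□□■■■
□□□□□□□
step 6: □□□□□□■
■■□□□□□
■□□□■□□
□□□□■■■
□□□□□■■
step 7: □□□□□■■
■■□□□□■
■■□□■□□
■□□□■□□
■□□□■□□
step 8: □■□□□■□
□■□□□□□
□□□□□■□
■□□■■■■
■□□□■□□
step 9: ■■□□□□□
□□□□□□□
■□□□□■□
■□□■□□□
■■□■□□□
step 10: ■■■□□□□
■■□□□□■
□□□□□□■
■□■□■□□
□□□□□□■
step 11: □□■□□□□
□□■□□□■
□□□□□■■
■□□□□■■
□□■■□□■

11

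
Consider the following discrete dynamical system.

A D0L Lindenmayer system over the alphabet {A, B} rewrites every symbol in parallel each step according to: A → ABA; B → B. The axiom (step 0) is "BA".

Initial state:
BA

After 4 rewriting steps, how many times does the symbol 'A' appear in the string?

t=0: BA
t=1: BABA
t=2: BABABABA
t=3: BABABABABABABABA
t=4: BABABABABABABABABABABABABABABABA

16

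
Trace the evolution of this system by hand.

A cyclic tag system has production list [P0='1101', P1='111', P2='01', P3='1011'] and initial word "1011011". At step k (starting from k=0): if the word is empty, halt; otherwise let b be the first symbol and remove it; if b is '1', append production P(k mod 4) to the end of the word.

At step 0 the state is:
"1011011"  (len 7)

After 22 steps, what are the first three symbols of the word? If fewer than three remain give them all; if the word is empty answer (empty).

101

gen 0: "1011011"  (len 7)
gen 1: "0110111101"  (len 10)
gen 2: "110111101"  (len 9)
gen 3: "1011110101"  (len 10)
gen 4: "0111101011011"  (len 13)
gen 5: "111101011011"  (len 12)
gen 6: "11101011011111"  (len 14)
gen 7: "110101101111101"  (len 15)
gen 8: "101011011111011011"  (len 18)
gen 9: "010110111110110111101"  (len 21)
gen 10: "10110111110110111101"  (len 20)
gen 11: "011011111011011110101"  (len 21)
gen 12: "11011111011011110101"  (len 20)
gen 13: "10111110110111101011101"  (len 23)
gen 14: "0111110110111101011101111"  (len 25)
gen 15: "111110110111101011101111"  (len 24)
gen 16: "111101101111010111011111011"  (len 27)
gen 17: "111011011110101110111110111101"  (len 30)
gen 18: "11011011110101110111110111101111"  (len 32)
gen 19: "101101111010111011111011110111101"  (len 33)
gen 20: "011011110101110111110111101111011011"  (len 36)
gen 21: "11011110101110111110111101111011011"  (len 35)
gen 22: "1011110101110111110111101111011011111"  (len 37)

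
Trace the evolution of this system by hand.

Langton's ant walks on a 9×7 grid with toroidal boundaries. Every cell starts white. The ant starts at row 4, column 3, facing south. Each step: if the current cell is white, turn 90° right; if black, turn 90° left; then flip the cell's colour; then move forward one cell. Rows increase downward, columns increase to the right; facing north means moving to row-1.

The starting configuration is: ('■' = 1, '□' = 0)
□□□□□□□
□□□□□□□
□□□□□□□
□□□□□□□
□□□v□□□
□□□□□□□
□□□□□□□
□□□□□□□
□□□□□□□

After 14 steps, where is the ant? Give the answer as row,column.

3,4

gen 0: □□□□□□□
□□□□□□□
□□□□□□□
□□□□□□□
□□□v□□□
□□□□□□□
□□□□□□□
□□□□□□□
□□□□□□□
gen 1: □□□□□□□
□□□□□□□
□□□□□□□
□□□□□□□
□□<■□□□
□□□□□□□
□□□□□□□
□□□□□□□
□□□□□□□
gen 2: □□□□□□□
□□□□□□□
□□□□□□□
□□^□□□□
□□■■□□□
□□□□□□□
□□□□□□□
□□□□□□□
□□□□□□□
gen 3: □□□□□□□
□□□□□□□
□□□□□□□
□□■>□□□
□□■■□□□
□□□□□□□
□□□□□□□
□□□□□□□
□□□□□□□
gen 4: □□□□□□□
□□□□□□□
□□□□□□□
□□■■□□□
□□■v□□□
□□□□□□□
□□□□□□□
□□□□□□□
□□□□□□□
gen 5: □□□□□□□
□□□□□□□
□□□□□□□
□□■■□□□
□□■□>□□
□□□□□□□
□□□□□□□
□□□□□□□
□□□□□□□
gen 6: □□□□□□□
□□□□□□□
□□□□□□□
□□■■□□□
□□■□■□□
□□□□v□□
□□□□□□□
□□□□□□□
□□□□□□□
gen 7: □□□□□□□
□□□□□□□
□□□□□□□
□□■■□□□
□□■□■□□
□□□<■□□
□□□□□□□
□□□□□□□
□□□□□□□
gen 8: □□□□□□□
□□□□□□□
□□□□□□□
□□■■□□□
□□■^■□□
□□□■■□□
□□□□□□□
□□□□□□□
□□□□□□□
gen 9: □□□□□□□
□□□□□□□
□□□□□□□
□□■■□□□
□□■■>□□
□□□■■□□
□□□□□□□
□□□□□□□
□□□□□□□
gen 10: □□□□□□□
□□□□□□□
□□□□□□□
□□■■^□□
□□■■□□□
□□□■■□□
□□□□□□□
□□□□□□□
□□□□□□□
gen 11: □□□□□□□
□□□□□□□
□□□□□□□
□□■■■>□
□□■■□□□
□□□■■□□
□□□□□□□
□□□□□□□
□□□□□□□
gen 12: □□□□□□□
□□□□□□□
□□□□□□□
□□■■■■□
□□■■□v□
□□□■■□□
□□□□□□□
□□□□□□□
□□□□□□□
gen 13: □□□□□□□
□□□□□□□
□□□□□□□
□□■■■■□
□□■■<■□
□□□■■□□
□□□□□□□
□□□□□□□
□□□□□□□
gen 14: □□□□□□□
□□□□□□□
□□□□□□□
□□■■^■□
□□■■■■□
□□□■■□□
□□□□□□□
□□□□□□□
□□□□□□□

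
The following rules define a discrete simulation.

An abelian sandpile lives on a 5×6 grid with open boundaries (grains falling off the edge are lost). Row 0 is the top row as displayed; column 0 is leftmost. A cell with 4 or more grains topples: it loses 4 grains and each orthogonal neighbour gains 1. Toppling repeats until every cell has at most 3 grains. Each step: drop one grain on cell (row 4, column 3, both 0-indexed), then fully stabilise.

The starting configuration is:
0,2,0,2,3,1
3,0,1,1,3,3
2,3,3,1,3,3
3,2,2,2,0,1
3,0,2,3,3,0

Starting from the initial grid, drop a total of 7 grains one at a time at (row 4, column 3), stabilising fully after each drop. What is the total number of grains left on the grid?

52

t=0: 0,2,0,2,3,1
3,0,1,1,3,3
2,3,3,1,3,3
3,2,2,2,0,1
3,0,2,3,3,0
t=1: 0,2,0,2,3,1
3,0,1,1,3,3
2,3,3,1,3,3
3,2,2,3,1,1
3,0,3,1,0,1
t=2: 0,2,0,2,3,1
3,0,1,1,3,3
2,3,3,1,3,3
3,2,2,3,1,1
3,0,3,2,0,1
t=3: 0,2,0,2,3,1
3,0,1,1,3,3
2,3,3,1,3,3
3,2,2,3,1,1
3,0,3,3,0,1
t=4: 1,2,0,2,3,1
0,2,2,1,3,3
1,2,1,3,3,3
2,1,2,1,2,1
0,3,1,2,1,1
t=5: 1,2,0,2,3,1
0,2,2,1,3,3
1,2,1,3,3,3
2,1,2,1,2,1
0,3,1,3,1,1
t=6: 1,2,0,2,3,1
0,2,2,1,3,3
1,2,1,3,3,3
2,1,2,2,2,1
0,3,2,0,2,1
t=7: 1,2,0,2,3,1
0,2,2,1,3,3
1,2,1,3,3,3
2,1,2,2,2,1
0,3,2,1,2,1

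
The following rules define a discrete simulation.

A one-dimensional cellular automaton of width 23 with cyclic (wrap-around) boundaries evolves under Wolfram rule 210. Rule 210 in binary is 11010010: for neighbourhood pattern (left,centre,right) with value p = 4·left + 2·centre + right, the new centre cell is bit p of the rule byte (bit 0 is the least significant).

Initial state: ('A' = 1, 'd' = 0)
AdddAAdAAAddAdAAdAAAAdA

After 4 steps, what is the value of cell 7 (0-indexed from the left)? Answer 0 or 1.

0

step 0: AdddAAdAAAddAdAAdAAAAdA
step 1: AAdAdAddAAAAdddAddAAAdd
step 2: dAddddAAdAAAAdAdAAdAAAA
step 3: ddAddAdAddAAAddddAddAAA
step 4: AAdAAdddAAdAAAddAdAAdAA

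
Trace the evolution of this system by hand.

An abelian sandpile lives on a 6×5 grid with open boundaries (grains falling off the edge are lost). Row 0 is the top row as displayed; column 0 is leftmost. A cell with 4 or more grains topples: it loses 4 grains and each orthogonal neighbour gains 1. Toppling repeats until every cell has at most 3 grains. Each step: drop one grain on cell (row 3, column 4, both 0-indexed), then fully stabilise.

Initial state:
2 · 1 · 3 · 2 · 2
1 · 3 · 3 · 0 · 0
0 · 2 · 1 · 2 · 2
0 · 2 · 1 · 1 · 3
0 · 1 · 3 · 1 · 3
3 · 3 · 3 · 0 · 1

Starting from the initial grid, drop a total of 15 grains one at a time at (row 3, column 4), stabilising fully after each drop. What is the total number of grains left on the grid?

step 0: 2 · 1 · 3 · 2 · 2
1 · 3 · 3 · 0 · 0
0 · 2 · 1 · 2 · 2
0 · 2 · 1 · 1 · 3
0 · 1 · 3 · 1 · 3
3 · 3 · 3 · 0 · 1
step 1: 2 · 1 · 3 · 2 · 2
1 · 3 · 3 · 0 · 0
0 · 2 · 1 · 2 · 3
0 · 2 · 1 · 2 · 1
0 · 1 · 3 · 2 · 0
3 · 3 · 3 · 0 · 2
step 2: 2 · 1 · 3 · 2 · 2
1 · 3 · 3 · 0 · 0
0 · 2 · 1 · 2 · 3
0 · 2 · 1 · 2 · 2
0 · 1 · 3 · 2 · 0
3 · 3 · 3 · 0 · 2
step 3: 2 · 1 · 3 · 2 · 2
1 · 3 · 3 · 0 · 0
0 · 2 · 1 · 2 · 3
0 · 2 · 1 · 2 · 3
0 · 1 · 3 · 2 · 0
3 · 3 · 3 · 0 · 2
step 4: 2 · 1 · 3 · 2 · 2
1 · 3 · 3 · 0 · 1
0 · 2 · 1 · 3 · 0
0 · 2 · 1 · 3 · 1
0 · 1 · 3 · 2 · 1
3 · 3 · 3 · 0 · 2
step 5: 2 · 1 · 3 · 2 · 2
1 · 3 · 3 · 0 · 1
0 · 2 · 1 · 3 · 0
0 · 2 · 1 · 3 · 2
0 · 1 · 3 · 2 · 1
3 · 3 · 3 · 0 · 2
step 6: 2 · 1 · 3 · 2 · 2
1 · 3 · 3 · 0 · 1
0 · 2 · 1 · 3 · 0
0 · 2 · 1 · 3 · 3
0 · 1 · 3 · 2 · 1
3 · 3 · 3 · 0 · 2
step 7: 2 · 1 · 3 · 2 · 2
1 · 3 · 3 · 1 · 1
0 · 2 · 2 · 0 · 2
0 · 2 · 2 · 1 · 1
0 · 1 · 3 · 3 · 2
3 · 3 · 3 · 0 · 2
step 8: 2 · 1 · 3 · 2 · 2
1 · 3 · 3 · 1 · 1
0 · 2 · 2 · 0 · 2
0 · 2 · 2 · 1 · 2
0 · 1 · 3 · 3 · 2
3 · 3 · 3 · 0 · 2
step 9: 2 · 1 · 3 · 2 · 2
1 · 3 · 3 · 1 · 1
0 · 2 · 2 · 0 · 2
0 · 2 · 2 · 1 · 3
0 · 1 · 3 · 3 · 2
3 · 3 · 3 · 0 · 2
step 10: 2 · 1 · 3 · 2 · 2
1 · 3 · 3 · 1 · 1
0 · 2 · 2 · 0 · 3
0 · 2 · 2 · 2 · 0
0 · 1 · 3 · 3 · 3
3 · 3 · 3 · 0 · 2
step 11: 2 · 1 · 3 · 2 · 2
1 · 3 · 3 · 1 · 1
0 · 2 · 2 · 0 · 3
0 · 2 · 2 · 2 · 1
0 · 1 · 3 · 3 · 3
3 · 3 · 3 · 0 · 2
step 12: 2 · 1 · 3 · 2 · 2
1 · 3 · 3 · 1 · 1
0 · 2 · 2 · 0 · 3
0 · 2 · 2 · 2 · 2
0 · 1 · 3 · 3 · 3
3 · 3 · 3 · 0 · 2
step 13: 2 · 1 · 3 · 2 · 2
1 · 3 · 3 · 1 · 1
0 · 2 · 2 · 0 · 3
0 · 2 · 2 · 2 · 3
0 · 1 · 3 · 3 · 3
3 · 3 · 3 · 0 · 2
step 14: 2 · 1 · 3 · 2 · 2
1 · 3 · 3 · 1 · 2
0 · 2 · 3 · 2 · 0
0 · 3 · 0 · 1 · 3
1 · 3 · 2 · 2 · 1
0 · 1 · 1 · 2 · 3
step 15: 2 · 1 · 3 · 2 · 2
1 · 3 · 3 · 1 · 2
0 · 2 · 3 · 2 · 1
0 · 3 · 0 · 2 · 0
1 · 3 · 2 · 2 · 2
0 · 1 · 1 · 2 · 3

50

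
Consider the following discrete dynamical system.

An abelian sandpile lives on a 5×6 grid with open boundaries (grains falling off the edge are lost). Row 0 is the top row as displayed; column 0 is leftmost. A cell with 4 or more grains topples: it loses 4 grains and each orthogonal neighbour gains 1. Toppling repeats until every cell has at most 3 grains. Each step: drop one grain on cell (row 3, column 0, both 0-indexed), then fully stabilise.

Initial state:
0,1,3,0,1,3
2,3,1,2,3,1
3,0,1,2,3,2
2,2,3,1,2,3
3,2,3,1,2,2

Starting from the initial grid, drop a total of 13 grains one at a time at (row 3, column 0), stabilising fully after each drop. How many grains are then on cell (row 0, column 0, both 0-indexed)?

1

gen 0: 0,1,3,0,1,3
2,3,1,2,3,1
3,0,1,2,3,2
2,2,3,1,2,3
3,2,3,1,2,2
gen 1: 0,1,3,0,1,3
2,3,1,2,3,1
3,0,1,2,3,2
3,2,3,1,2,3
3,2,3,1,2,2
gen 2: 0,1,3,0,1,3
3,3,1,2,3,1
0,1,1,2,3,2
2,3,3,1,2,3
0,3,3,1,2,2
gen 3: 0,1,3,0,1,3
3,3,1,2,3,1
0,1,1,2,3,2
3,3,3,1,2,3
0,3,3,1,2,2
gen 4: 0,1,3,0,1,3
3,3,1,2,3,1
1,2,2,2,3,2
1,2,1,2,2,3
2,1,1,2,2,2
gen 5: 0,1,3,0,1,3
3,3,1,2,3,1
1,2,2,2,3,2
2,2,1,2,2,3
2,1,1,2,2,2
gen 6: 0,1,3,0,1,3
3,3,1,2,3,1
1,2,2,2,3,2
3,2,1,2,2,3
2,1,1,2,2,2
gen 7: 0,1,3,0,1,3
3,3,1,2,3,1
2,2,2,2,3,2
0,3,1,2,2,3
3,1,1,2,2,2
gen 8: 0,1,3,0,1,3
3,3,1,2,3,1
2,2,2,2,3,2
1,3,1,2,2,3
3,1,1,2,2,2
gen 9: 0,1,3,0,1,3
3,3,1,2,3,1
2,2,2,2,3,2
2,3,1,2,2,3
3,1,1,2,2,2
gen 10: 0,1,3,0,1,3
3,3,1,2,3,1
2,2,2,2,3,2
3,3,1,2,2,3
3,1,1,2,2,2
gen 11: 0,1,3,0,1,3
3,3,1,2,3,1
3,3,2,2,3,2
2,0,2,2,2,3
0,3,1,2,2,2
gen 12: 0,1,3,0,1,3
3,3,1,2,3,1
3,3,2,2,3,2
3,0,2,2,2,3
0,3,1,2,2,2
gen 13: 1,2,3,0,1,3
1,1,2,2,3,1
2,1,3,2,3,2
1,2,2,2,2,3
1,3,1,2,2,2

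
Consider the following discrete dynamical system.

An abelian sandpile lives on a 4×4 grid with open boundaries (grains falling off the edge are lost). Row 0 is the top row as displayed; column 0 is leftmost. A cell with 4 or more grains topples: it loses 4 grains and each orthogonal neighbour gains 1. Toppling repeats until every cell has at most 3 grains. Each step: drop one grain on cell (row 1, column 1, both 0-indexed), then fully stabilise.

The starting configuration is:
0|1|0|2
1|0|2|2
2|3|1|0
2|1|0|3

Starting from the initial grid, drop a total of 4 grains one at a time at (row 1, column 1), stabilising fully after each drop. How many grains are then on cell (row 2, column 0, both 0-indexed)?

t=0: 0|1|0|2
1|0|2|2
2|3|1|0
2|1|0|3
t=1: 0|1|0|2
1|1|2|2
2|3|1|0
2|1|0|3
t=2: 0|1|0|2
1|2|2|2
2|3|1|0
2|1|0|3
t=3: 0|1|0|2
1|3|2|2
2|3|1|0
2|1|0|3
t=4: 0|2|0|2
2|1|3|2
3|0|2|0
2|2|0|3

3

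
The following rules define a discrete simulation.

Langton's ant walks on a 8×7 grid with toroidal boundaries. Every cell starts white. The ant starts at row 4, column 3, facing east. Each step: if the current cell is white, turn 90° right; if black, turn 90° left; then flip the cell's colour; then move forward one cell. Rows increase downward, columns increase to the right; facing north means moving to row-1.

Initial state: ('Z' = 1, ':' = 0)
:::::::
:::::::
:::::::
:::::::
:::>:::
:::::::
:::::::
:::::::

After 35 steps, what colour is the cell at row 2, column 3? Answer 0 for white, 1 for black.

step 0: :::::::
:::::::
:::::::
:::::::
:::>:::
:::::::
:::::::
:::::::
step 1: :::::::
:::::::
:::::::
:::::::
:::Z:::
:::v:::
:::::::
:::::::
step 2: :::::::
:::::::
:::::::
:::::::
:::Z:::
::<Z:::
:::::::
:::::::
step 3: :::::::
:::::::
:::::::
:::::::
::^Z:::
::ZZ:::
:::::::
:::::::
step 4: :::::::
:::::::
:::::::
:::::::
::Z>:::
::ZZ:::
:::::::
:::::::
step 5: :::::::
:::::::
:::::::
:::^:::
::Z::::
::ZZ:::
:::::::
:::::::
step 6: :::::::
:::::::
:::::::
:::Z>::
::Z::::
::ZZ:::
:::::::
:::::::
step 7: :::::::
:::::::
:::::::
:::ZZ::
::Z:v::
::ZZ:::
:::::::
:::::::
step 8: :::::::
:::::::
:::::::
:::ZZ::
::Z<Z::
::ZZ:::
:::::::
:::::::
step 9: :::::::
:::::::
:::::::
:::^Z::
::ZZZ::
::ZZ:::
:::::::
:::::::
step 10: :::::::
:::::::
:::::::
::<:Z::
::ZZZ::
::ZZ:::
:::::::
:::::::
step 11: :::::::
:::::::
::^::::
::Z:Z::
::ZZZ::
::ZZ:::
:::::::
:::::::
step 12: :::::::
:::::::
::Z>:::
::Z:Z::
::ZZZ::
::ZZ:::
:::::::
:::::::
step 13: :::::::
:::::::
::ZZ:::
::ZvZ::
::ZZZ::
::ZZ:::
:::::::
:::::::
step 14: :::::::
:::::::
::ZZ:::
::<ZZ::
::ZZZ::
::ZZ:::
:::::::
:::::::
step 15: :::::::
:::::::
::ZZ:::
:::ZZ::
::vZZ::
::ZZ:::
:::::::
:::::::
step 16: :::::::
:::::::
::ZZ:::
:::ZZ::
:::>Z::
::ZZ:::
:::::::
:::::::
step 17: :::::::
:::::::
::ZZ:::
:::^Z::
::::Z::
::ZZ:::
:::::::
:::::::
step 18: :::::::
:::::::
::ZZ:::
::<:Z::
::::Z::
::ZZ:::
:::::::
:::::::
step 19: :::::::
:::::::
::^Z:::
::Z:Z::
::::Z::
::ZZ:::
:::::::
:::::::
step 20: :::::::
:::::::
:<:Z:::
::Z:Z::
::::Z::
::ZZ:::
:::::::
:::::::
step 21: :::::::
:^:::::
:Z:Z:::
::Z:Z::
::::Z::
::ZZ:::
:::::::
:::::::
step 22: :::::::
:Z>::::
:Z:Z:::
::Z:Z::
::::Z::
::ZZ:::
:::::::
:::::::
step 23: :::::::
:ZZ::::
:ZvZ:::
::Z:Z::
::::Z::
::ZZ:::
:::::::
:::::::
step 24: :::::::
:ZZ::::
:<ZZ:::
::Z:Z::
::::Z::
::ZZ:::
:::::::
:::::::
step 25: :::::::
:ZZ::::
::ZZ:::
:vZ:Z::
::::Z::
::ZZ:::
:::::::
:::::::
step 26: :::::::
:ZZ::::
::ZZ:::
<ZZ:Z::
::::Z::
::ZZ:::
:::::::
:::::::
step 27: :::::::
:ZZ::::
^:ZZ:::
ZZZ:Z::
::::Z::
::ZZ:::
:::::::
:::::::
step 28: :::::::
:ZZ::::
Z>ZZ:::
ZZZ:Z::
::::Z::
::ZZ:::
:::::::
:::::::
step 29: :::::::
:ZZ::::
ZZZZ:::
ZvZ:Z::
::::Z::
::ZZ:::
:::::::
:::::::
step 30: :::::::
:ZZ::::
ZZZZ:::
Z:>:Z::
::::Z::
::ZZ:::
:::::::
:::::::
step 31: :::::::
:ZZ::::
ZZ^Z:::
Z:::Z::
::::Z::
::ZZ:::
:::::::
:::::::
step 32: :::::::
:ZZ::::
Z<:Z:::
Z:::Z::
::::Z::
::ZZ:::
:::::::
:::::::
step 33: :::::::
:ZZ::::
Z::Z:::
Zv::Z::
::::Z::
::ZZ:::
:::::::
:::::::
step 34: :::::::
:ZZ::::
Z::Z:::
<Z::Z::
::::Z::
::ZZ:::
:::::::
:::::::
step 35: :::::::
:ZZ::::
Z::Z:::
:Z::Z::
v:::Z::
::ZZ:::
:::::::
:::::::

1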